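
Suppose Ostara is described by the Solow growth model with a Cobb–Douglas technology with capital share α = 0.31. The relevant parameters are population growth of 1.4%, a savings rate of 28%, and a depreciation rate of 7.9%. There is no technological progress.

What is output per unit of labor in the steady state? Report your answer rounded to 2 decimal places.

In steady state, investment equals break-even investment: s·k^α = (n + δ)·k.
Rearranging, k^(1−α) = s / (n + δ).
k^0.69 = 0.28 / (0.014 + 0.079) = 0.28 / 0.093 = 3.0108
k* = 3.0108^(1/0.69) ≈ 4.9402
y* = (k*)^α = 4.9402^0.31 ≈ 1.6408

y* ≈ 1.64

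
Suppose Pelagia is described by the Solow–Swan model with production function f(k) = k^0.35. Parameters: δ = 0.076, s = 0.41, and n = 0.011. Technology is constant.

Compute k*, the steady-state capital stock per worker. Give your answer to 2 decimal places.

k* = 10.86

In steady state, investment equals break-even investment: s·k^α = (n + δ)·k.
Rearranging, k^(1−α) = s / (n + δ).
k^0.65 = 0.41 / (0.011 + 0.076) = 0.41 / 0.087 = 4.7126
k* = 4.7126^(1/0.65) ≈ 10.8589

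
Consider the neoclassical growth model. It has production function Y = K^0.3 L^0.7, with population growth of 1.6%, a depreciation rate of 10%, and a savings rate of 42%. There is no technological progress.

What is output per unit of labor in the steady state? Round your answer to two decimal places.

Steady state requires s·f(k) = (n + δ)·k, i.e. s·k^α = (n + δ)·k.
Dividing both sides by k: k^(1−α) = s / (n + δ).
k^0.7 = 0.42 / (0.016 + 0.100) = 0.42 / 0.116 = 3.6207
k* = 3.6207^(1/0.7) ≈ 6.2846
y* = (k*)^α = 6.2846^0.3 ≈ 1.7357

y* = 1.74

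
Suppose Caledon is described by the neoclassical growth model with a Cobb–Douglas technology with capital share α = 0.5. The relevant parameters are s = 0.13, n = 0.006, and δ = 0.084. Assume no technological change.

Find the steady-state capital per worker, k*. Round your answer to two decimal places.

At the steady state, Δk = 0, so s·k^α = (n + δ)·k.
Rearranging, k^(1−α) = s / (n + δ).
k^0.5 = 0.13 / (0.006 + 0.084) = 0.13 / 0.090 = 1.4444
k* = 1.4444^(1/0.5) ≈ 2.0863

k* ≈ 2.09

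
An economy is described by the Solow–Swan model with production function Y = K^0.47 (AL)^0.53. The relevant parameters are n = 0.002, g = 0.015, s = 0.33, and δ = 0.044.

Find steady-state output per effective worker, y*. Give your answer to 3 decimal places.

Steady state requires s·f(k) = (n + g + δ)·k, i.e. s·k^α = (n + g + δ)·k.
Rearranging, k^(1−α) = s / (n + g + δ).
k^0.53 = 0.33 / (0.002 + 0.015 + 0.044) = 0.33 / 0.061 = 5.4098
k* = 5.4098^(1/0.53) ≈ 24.1747
y* = (k*)^α = 24.1747^0.47 ≈ 4.4687

y* = 4.469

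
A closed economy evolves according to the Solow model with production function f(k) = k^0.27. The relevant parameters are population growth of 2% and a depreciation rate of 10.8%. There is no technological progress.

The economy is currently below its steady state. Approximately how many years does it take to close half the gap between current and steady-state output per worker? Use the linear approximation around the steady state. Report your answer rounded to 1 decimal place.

about 7.4 years

Near the steady state the convergence rate is λ = (1 − α)(n + δ).
λ = (1 − 0.27) × 0.128 = 0.73 × 0.128 = 0.09344
Half-life = ln 2 / λ = 0.6931 / 0.09344 ≈ 7.42 years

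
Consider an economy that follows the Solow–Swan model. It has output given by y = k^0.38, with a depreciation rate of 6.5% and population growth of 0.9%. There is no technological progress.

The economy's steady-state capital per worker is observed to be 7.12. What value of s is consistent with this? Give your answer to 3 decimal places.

s ≈ 0.250

In steady state, investment equals break-even investment: s·k^α = (n + δ)·k.
So s / (n + δ) = (k*)^(1−α) = 7.12^0.62 = 3.3771.
Therefore s = 3.3771 × (n + δ) = 3.3771 × 0.074 = 0.2499.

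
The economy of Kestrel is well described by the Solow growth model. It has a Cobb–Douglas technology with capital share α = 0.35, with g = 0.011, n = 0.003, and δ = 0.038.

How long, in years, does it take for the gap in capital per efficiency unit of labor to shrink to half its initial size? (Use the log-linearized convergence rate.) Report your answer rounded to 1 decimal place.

Near the steady state the convergence rate is λ = (1 − α)(n + g + δ).
λ = (1 − 0.35) × 0.052 = 0.65 × 0.052 = 0.0338
Half-life = ln 2 / λ = 0.6931 / 0.0338 ≈ 20.51 years

half-life ≈ 20.5 years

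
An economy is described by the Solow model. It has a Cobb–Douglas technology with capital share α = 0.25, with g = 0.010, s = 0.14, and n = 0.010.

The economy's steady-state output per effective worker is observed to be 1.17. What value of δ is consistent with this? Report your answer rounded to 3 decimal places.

At the steady state, Δk = 0, so s·k^α = (n + g + δ)·k.
Since y* = [s/(n + g + δ)]^(α/(1−α)), we have s/(n + g + δ) = (y*)^((1−α)/α) = 1.17^3 = 1.6016.
Therefore n + g + δ = s / 1.6016 = 0.14 / 1.6016 = 0.0874, so δ = 0.0874 − 0.020 = 0.0674.

δ ≈ 0.067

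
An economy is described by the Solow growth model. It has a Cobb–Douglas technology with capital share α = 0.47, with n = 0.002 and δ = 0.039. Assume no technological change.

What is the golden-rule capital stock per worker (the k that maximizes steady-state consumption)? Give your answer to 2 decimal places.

The golden rule sets f'(k) = n + δ, i.e. α·k^(α−1) = n + δ.
So k^(1−α) = α / (n + δ) = 0.47 / 0.041 = 11.4634.
k_gold = 11.4634^(1/0.53) ≈ 99.7022

k_gold ≈ 99.70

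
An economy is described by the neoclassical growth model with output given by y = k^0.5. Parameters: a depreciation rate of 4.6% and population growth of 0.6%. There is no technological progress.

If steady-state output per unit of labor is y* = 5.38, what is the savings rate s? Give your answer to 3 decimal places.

s ≈ 0.280

In steady state, investment equals break-even investment: s·k^α = (n + δ)·k.
Since y* = [s/(n + δ)]^(α/(1−α)), we have s/(n + δ) = (y*)^((1−α)/α) = 5.38^1 = 5.3800.
Therefore s = 5.3800 × (n + δ) = 5.3800 × 0.052 = 0.2798.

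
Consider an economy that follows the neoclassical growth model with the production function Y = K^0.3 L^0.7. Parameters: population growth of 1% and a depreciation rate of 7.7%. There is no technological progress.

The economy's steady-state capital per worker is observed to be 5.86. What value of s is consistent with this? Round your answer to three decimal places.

s ≈ 0.300

Steady state requires s·f(k) = (n + δ)·k, i.e. s·k^α = (n + δ)·k.
So s / (n + δ) = (k*)^(1−α) = 5.86^0.7 = 3.4477.
Therefore s = 3.4477 × (n + δ) = 3.4477 × 0.087 = 0.2999.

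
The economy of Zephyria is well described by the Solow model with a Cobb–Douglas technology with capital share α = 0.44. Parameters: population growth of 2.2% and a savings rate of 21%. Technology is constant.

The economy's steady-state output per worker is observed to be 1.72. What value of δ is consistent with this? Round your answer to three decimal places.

δ ≈ 0.083

Steady state requires s·f(k) = (n + δ)·k, i.e. s·k^α = (n + δ)·k.
Since y* = [s/(n + δ)]^(α/(1−α)), we have s/(n + δ) = (y*)^((1−α)/α) = 1.72^1.2727 = 1.9941.
Therefore n + δ = s / 1.9941 = 0.21 / 1.9941 = 0.1053, so δ = 0.1053 − 0.022 = 0.0833.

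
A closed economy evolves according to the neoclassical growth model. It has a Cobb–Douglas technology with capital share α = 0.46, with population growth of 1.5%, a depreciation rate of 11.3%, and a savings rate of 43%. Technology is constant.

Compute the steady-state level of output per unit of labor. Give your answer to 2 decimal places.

At the steady state, Δk = 0, so s·k^α = (n + δ)·k.
Rearranging, k^(1−α) = s / (n + δ).
k^0.54 = 0.43 / (0.015 + 0.113) = 0.43 / 0.128 = 3.3594
k* = 3.3594^(1/0.54) ≈ 9.4310
y* = (k*)^α = 9.4310^0.46 ≈ 2.8074

y* = 2.81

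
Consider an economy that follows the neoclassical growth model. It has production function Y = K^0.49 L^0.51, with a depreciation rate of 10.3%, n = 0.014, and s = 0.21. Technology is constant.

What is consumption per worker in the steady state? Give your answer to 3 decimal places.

c* = 1.386

At the steady state, Δk = 0, so s·k^α = (n + δ)·k.
Rearranging, k^(1−α) = s / (n + δ).
k^0.51 = 0.21 / (0.014 + 0.103) = 0.21 / 0.117 = 1.7949
k* = 1.7949^(1/0.51) ≈ 3.1486
y* = (k*)^α = 3.1486^0.49 ≈ 1.7542
c* = (1 − s)·y* = (1 − 0.21) × 1.7542 ≈ 1.3858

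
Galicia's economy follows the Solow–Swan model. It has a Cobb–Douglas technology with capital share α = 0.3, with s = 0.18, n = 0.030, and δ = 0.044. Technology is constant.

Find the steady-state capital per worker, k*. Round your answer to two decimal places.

At the steady state, Δk = 0, so s·k^α = (n + δ)·k.
Dividing both sides by k: k^(1−α) = s / (n + δ).
k^0.7 = 0.18 / (0.030 + 0.044) = 0.18 / 0.074 = 2.4324
k* = 2.4324^(1/0.7) ≈ 3.5602

k* ≈ 3.56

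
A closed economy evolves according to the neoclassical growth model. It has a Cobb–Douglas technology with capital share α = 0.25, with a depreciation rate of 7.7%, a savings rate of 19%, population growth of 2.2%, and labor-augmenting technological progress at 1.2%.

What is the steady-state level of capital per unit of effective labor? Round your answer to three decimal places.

In steady state, investment equals break-even investment: s·k^α = (n + g + δ)·k.
Dividing both sides by k: k^(1−α) = s / (n + g + δ).
k^0.75 = 0.19 / (0.022 + 0.012 + 0.077) = 0.19 / 0.111 = 1.7117
k* = 1.7117^(1/0.75) ≈ 2.0476

k* ≈ 2.048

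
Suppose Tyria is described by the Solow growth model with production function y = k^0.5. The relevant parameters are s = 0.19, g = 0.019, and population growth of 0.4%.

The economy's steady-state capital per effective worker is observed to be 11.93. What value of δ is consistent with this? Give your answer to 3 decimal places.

At the steady state, Δk = 0, so s·k^α = (n + g + δ)·k.
So s / (n + g + δ) = (k*)^(1−α) = 11.93^0.5 = 3.4540.
Therefore n + g + δ = s / 3.4540 = 0.19 / 3.4540 = 0.0550, so δ = 0.0550 − 0.023 = 0.0320.

δ ≈ 0.032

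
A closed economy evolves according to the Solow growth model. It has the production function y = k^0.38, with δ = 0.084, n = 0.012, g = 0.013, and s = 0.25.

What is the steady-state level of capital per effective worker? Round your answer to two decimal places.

k* = 3.81

In steady state, investment equals break-even investment: s·k^α = (n + g + δ)·k.
Dividing both sides by k: k^(1−α) = s / (n + g + δ).
k^0.62 = 0.25 / (0.012 + 0.013 + 0.084) = 0.25 / 0.109 = 2.2936
k* = 2.2936^(1/0.62) ≈ 3.8149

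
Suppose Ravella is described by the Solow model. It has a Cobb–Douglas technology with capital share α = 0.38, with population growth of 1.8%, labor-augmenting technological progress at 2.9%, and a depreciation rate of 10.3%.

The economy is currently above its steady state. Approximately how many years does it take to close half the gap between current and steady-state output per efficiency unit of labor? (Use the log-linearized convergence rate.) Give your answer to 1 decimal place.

Near the steady state the convergence rate is λ = (1 − α)(n + g + δ).
λ = (1 − 0.38) × 0.150 = 0.62 × 0.150 = 0.0930
Half-life = ln 2 / λ = 0.6931 / 0.0930 ≈ 7.45 years

about 7.5 years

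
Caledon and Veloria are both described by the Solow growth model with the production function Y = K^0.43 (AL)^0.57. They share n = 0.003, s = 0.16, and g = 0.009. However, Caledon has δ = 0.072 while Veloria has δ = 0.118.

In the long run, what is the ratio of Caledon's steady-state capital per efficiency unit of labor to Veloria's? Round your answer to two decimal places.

ratio ≈ 2.15

Steady-state k* = [s/(n + g + δ)]^(1/(1−α)), so the ratio is [ (s_C/(n + g + δ)_C) / (s_V/(n + g + δ)_V) ]^1.7544.
s_C/(n + g + δ)_C = 0.16/0.084 = 1.9048; s_V/(n + g + δ)_V = 0.16/0.130 = 1.2308.
Ratio = (1.9048/1.2308)^1.7544 = 1.5476^1.7544 ≈ 2.1515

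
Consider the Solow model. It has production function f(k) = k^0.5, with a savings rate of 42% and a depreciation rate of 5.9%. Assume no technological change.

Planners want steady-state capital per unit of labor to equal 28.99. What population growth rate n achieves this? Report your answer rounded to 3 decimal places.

At the steady state, Δk = 0, so s·k^α = (n + δ)·k.
So s / (n + δ) = (k*)^(1−α) = 28.99^0.5 = 5.3842.
Therefore n + δ = s / 5.3842 = 0.42 / 5.3842 = 0.0780, so n = 0.0780 − 0.059 = 0.0190.

n ≈ 0.019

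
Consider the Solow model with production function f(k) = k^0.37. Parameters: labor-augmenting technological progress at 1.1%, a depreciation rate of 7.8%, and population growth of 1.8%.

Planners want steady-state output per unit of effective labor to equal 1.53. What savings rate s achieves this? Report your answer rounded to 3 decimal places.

At the steady state, Δk = 0, so s·k^α = (n + g + δ)·k.
Since y* = [s/(n + g + δ)]^(α/(1−α)), we have s/(n + g + δ) = (y*)^((1−α)/α) = 1.53^1.7027 = 2.0629.
Therefore s = 2.0629 × (n + g + δ) = 2.0629 × 0.107 = 0.2207.

s ≈ 0.221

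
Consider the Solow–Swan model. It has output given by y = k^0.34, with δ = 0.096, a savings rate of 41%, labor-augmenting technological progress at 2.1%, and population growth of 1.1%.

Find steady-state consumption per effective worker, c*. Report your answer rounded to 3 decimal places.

c* ≈ 1.075

At the steady state, Δk = 0, so s·k^α = (n + g + δ)·k.
Rearranging, k^(1−α) = s / (n + g + δ).
k^0.66 = 0.41 / (0.011 + 0.021 + 0.096) = 0.41 / 0.128 = 3.2031
k* = 3.2031^(1/0.66) ≈ 5.8347
y* = (k*)^α = 5.8347^0.34 ≈ 1.8216
c* = (1 − s)·y* = (1 − 0.41) × 1.8216 ≈ 1.0747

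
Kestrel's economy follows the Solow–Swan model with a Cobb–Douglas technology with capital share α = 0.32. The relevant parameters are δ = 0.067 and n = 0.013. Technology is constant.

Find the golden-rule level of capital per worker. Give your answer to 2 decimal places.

The golden rule sets f'(k) = n + δ, i.e. α·k^(α−1) = n + δ.
So k^(1−α) = α / (n + δ) = 0.32 / 0.080 = 4.0000.
k_gold = 4.0000^(1/0.68) ≈ 7.6804

k_gold ≈ 7.68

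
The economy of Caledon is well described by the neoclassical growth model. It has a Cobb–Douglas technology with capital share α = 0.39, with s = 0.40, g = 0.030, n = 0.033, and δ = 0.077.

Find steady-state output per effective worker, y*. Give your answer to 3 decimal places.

At the steady state, Δk = 0, so s·k^α = (n + g + δ)·k.
Rearranging, k^(1−α) = s / (n + g + δ).
k^0.61 = 0.40 / (0.033 + 0.030 + 0.077) = 0.40 / 0.140 = 2.8571
k* = 2.8571^(1/0.61) ≈ 5.5901
y* = (k*)^α = 5.5901^0.39 ≈ 1.9566

y* = 1.957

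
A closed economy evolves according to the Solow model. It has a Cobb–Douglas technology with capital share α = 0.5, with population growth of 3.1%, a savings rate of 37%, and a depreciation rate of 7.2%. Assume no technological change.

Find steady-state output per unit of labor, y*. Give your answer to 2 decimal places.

y* ≈ 3.59

At the steady state, Δk = 0, so s·k^α = (n + δ)·k.
Rearranging, k^(1−α) = s / (n + δ).
k^0.5 = 0.37 / (0.031 + 0.072) = 0.37 / 0.103 = 3.5922
k* = 3.5922^(1/0.5) ≈ 12.9039
y* = (k*)^α = 12.9039^0.5 ≈ 3.5922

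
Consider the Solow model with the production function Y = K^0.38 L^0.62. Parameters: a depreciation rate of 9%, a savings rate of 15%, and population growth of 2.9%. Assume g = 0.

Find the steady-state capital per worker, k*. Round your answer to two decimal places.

In steady state, investment equals break-even investment: s·k^α = (n + δ)·k.
Dividing both sides by k: k^(1−α) = s / (n + δ).
k^0.62 = 0.15 / (0.029 + 0.090) = 0.15 / 0.119 = 1.2605
k* = 1.2605^(1/0.62) ≈ 1.4527

k* = 1.45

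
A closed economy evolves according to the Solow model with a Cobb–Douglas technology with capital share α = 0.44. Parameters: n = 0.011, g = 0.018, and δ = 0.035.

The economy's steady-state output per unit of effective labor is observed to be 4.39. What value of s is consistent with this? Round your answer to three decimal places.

s ≈ 0.421

Steady state requires s·f(k) = (n + g + δ)·k, i.e. s·k^α = (n + g + δ)·k.
Since y* = [s/(n + g + δ)]^(α/(1−α)), we have s/(n + g + δ) = (y*)^((1−α)/α) = 4.39^1.2727 = 6.5715.
Therefore s = 6.5715 × (n + g + δ) = 6.5715 × 0.064 = 0.4206.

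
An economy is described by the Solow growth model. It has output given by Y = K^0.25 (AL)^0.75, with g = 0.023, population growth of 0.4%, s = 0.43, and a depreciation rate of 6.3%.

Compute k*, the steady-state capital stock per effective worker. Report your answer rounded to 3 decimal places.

k* ≈ 8.047

In steady state, investment equals break-even investment: s·k^α = (n + g + δ)·k.
Rearranging, k^(1−α) = s / (n + g + δ).
k^0.75 = 0.43 / (0.004 + 0.023 + 0.063) = 0.43 / 0.090 = 4.7778
k* = 4.7778^(1/0.75) ≈ 8.0471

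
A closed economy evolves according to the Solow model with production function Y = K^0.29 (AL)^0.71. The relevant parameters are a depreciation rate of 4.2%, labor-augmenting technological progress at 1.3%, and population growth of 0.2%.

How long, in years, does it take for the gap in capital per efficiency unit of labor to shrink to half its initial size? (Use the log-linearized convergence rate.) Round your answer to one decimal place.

Near the steady state the convergence rate is λ = (1 − α)(n + g + δ).
λ = (1 − 0.29) × 0.057 = 0.71 × 0.057 = 0.04047
Half-life = ln 2 / λ = 0.6931 / 0.04047 ≈ 17.13 years

about 17.1 years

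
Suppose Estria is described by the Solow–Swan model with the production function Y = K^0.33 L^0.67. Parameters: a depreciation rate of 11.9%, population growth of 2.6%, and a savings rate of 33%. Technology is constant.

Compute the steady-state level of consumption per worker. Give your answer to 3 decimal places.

In steady state, investment equals break-even investment: s·k^α = (n + δ)·k.
Dividing both sides by k: k^(1−α) = s / (n + δ).
k^0.67 = 0.33 / (0.026 + 0.119) = 0.33 / 0.145 = 2.2759
k* = 2.2759^(1/0.67) ≈ 3.4124
y* = (k*)^α = 3.4124^0.33 ≈ 1.4994
c* = (1 − s)·y* = (1 − 0.33) × 1.4994 ≈ 1.0046

c* = 1.005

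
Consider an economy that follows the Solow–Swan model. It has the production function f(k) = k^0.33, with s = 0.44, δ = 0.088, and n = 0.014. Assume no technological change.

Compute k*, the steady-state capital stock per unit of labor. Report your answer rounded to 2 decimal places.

At the steady state, Δk = 0, so s·k^α = (n + δ)·k.
Dividing both sides by k: k^(1−α) = s / (n + δ).
k^0.67 = 0.44 / (0.014 + 0.088) = 0.44 / 0.102 = 4.3137
k* = 4.3137^(1/0.67) ≈ 8.8621

k* = 8.86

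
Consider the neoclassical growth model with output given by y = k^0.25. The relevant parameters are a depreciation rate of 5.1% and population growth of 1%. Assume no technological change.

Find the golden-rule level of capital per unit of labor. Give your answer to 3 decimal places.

k_gold ≈ 6.559

The golden rule sets f'(k) = n + δ, i.e. α·k^(α−1) = n + δ.
So k^(1−α) = α / (n + δ) = 0.25 / 0.061 = 4.0984.
k_gold = 4.0984^(1/0.75) ≈ 6.5587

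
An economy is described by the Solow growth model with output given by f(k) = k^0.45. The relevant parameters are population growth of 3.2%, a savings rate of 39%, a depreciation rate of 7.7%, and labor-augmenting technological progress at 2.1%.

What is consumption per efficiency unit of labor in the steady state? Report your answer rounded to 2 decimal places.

c* ≈ 1.50

In steady state, investment equals break-even investment: s·k^α = (n + g + δ)·k.
Dividing both sides by k: k^(1−α) = s / (n + g + δ).
k^0.55 = 0.39 / (0.032 + 0.021 + 0.077) = 0.39 / 0.130 = 3.0000
k* = 3.0000^(1/0.55) ≈ 7.3704
y* = (k*)^α = 7.3704^0.45 ≈ 2.4568
c* = (1 − s)·y* = (1 − 0.39) × 2.4568 ≈ 1.4986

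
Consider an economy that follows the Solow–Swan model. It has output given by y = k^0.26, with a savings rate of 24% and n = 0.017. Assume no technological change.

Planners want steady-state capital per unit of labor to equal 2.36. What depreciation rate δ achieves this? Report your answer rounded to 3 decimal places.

δ ≈ 0.110

At the steady state, Δk = 0, so s·k^α = (n + δ)·k.
So s / (n + δ) = (k*)^(1−α) = 2.36^0.74 = 1.8878.
Therefore n + δ = s / 1.8878 = 0.24 / 1.8878 = 0.1271, so δ = 0.1271 − 0.017 = 0.1101.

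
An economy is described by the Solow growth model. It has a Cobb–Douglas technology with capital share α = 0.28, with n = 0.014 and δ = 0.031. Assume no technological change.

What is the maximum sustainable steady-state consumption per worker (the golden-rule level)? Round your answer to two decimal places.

At the golden rule, f'(k) = n + δ, so α·k^(α−1) = n + δ and k_gold = (α/(n + δ))^(1/(1−α)).
k_gold = (0.28/0.045)^(1/0.72) = 6.2222^1.3889 ≈ 12.6680
c_gold = f(k_gold) − (n + δ)·k_gold = 2.0359 − 0.045×12.6680 ≈ 1.4658

c_gold ≈ 1.47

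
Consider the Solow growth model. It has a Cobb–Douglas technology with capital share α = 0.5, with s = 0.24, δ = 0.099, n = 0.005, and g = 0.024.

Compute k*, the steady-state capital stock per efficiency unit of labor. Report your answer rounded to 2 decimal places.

k* = 3.52

Steady state requires s·f(k) = (n + g + δ)·k, i.e. s·k^α = (n + g + δ)·k.
Dividing both sides by k: k^(1−α) = s / (n + g + δ).
k^0.5 = 0.24 / (0.005 + 0.024 + 0.099) = 0.24 / 0.128 = 1.8750
k* = 1.8750^(1/0.5) ≈ 3.5156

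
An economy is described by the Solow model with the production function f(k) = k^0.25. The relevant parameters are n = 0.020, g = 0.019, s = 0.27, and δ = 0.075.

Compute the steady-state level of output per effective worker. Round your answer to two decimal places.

y* ≈ 1.33

Steady state requires s·f(k) = (n + g + δ)·k, i.e. s·k^α = (n + g + δ)·k.
Rearranging, k^(1−α) = s / (n + g + δ).
k^0.75 = 0.27 / (0.020 + 0.019 + 0.075) = 0.27 / 0.114 = 2.3684
k* = 2.3684^(1/0.75) ≈ 3.1570
y* = (k*)^α = 3.1570^0.25 ≈ 1.3330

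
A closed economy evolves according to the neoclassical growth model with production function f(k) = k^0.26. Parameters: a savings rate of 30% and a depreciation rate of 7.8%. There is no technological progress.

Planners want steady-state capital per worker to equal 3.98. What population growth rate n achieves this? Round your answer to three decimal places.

Steady state requires s·f(k) = (n + δ)·k, i.e. s·k^α = (n + δ)·k.
So s / (n + δ) = (k*)^(1−α) = 3.98^0.74 = 2.7792.
Therefore n + δ = s / 2.7792 = 0.30 / 2.7792 = 0.1079, so n = 0.1079 − 0.078 = 0.0299.

n ≈ 0.030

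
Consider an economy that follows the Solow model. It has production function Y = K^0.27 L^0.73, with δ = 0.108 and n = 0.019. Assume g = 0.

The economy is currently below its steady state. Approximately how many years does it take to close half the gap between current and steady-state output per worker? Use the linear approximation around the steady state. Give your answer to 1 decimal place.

half-life ≈ 7.5 years

Near the steady state the convergence rate is λ = (1 − α)(n + δ).
λ = (1 − 0.27) × 0.127 = 0.73 × 0.127 = 0.09271
Half-life = ln 2 / λ = 0.6931 / 0.09271 ≈ 7.48 years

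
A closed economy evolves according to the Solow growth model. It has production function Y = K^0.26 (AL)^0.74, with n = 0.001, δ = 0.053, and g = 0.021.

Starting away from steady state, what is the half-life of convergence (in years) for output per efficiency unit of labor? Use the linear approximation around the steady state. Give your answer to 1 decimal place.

Near the steady state the convergence rate is λ = (1 − α)(n + g + δ).
λ = (1 − 0.26) × 0.075 = 0.74 × 0.075 = 0.0555
Half-life = ln 2 / λ = 0.6931 / 0.0555 ≈ 12.49 years

half-life ≈ 12.5 years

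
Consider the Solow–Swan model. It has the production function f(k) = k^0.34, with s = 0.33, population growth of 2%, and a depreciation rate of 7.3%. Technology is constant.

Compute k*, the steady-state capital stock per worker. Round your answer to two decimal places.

At the steady state, Δk = 0, so s·k^α = (n + δ)·k.
Dividing both sides by k: k^(1−α) = s / (n + δ).
k^0.66 = 0.33 / (0.020 + 0.073) = 0.33 / 0.093 = 3.5484
k* = 3.5484^(1/0.66) ≈ 6.8137

k* ≈ 6.81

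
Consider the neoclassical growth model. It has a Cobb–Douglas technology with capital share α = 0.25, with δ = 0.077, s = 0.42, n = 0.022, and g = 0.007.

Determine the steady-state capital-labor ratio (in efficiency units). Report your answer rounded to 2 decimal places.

k* = 6.27

In steady state, investment equals break-even investment: s·k^α = (n + g + δ)·k.
Dividing both sides by k: k^(1−α) = s / (n + g + δ).
k^0.75 = 0.42 / (0.022 + 0.007 + 0.077) = 0.42 / 0.106 = 3.9623
k* = 3.9623^(1/0.75) ≈ 6.2699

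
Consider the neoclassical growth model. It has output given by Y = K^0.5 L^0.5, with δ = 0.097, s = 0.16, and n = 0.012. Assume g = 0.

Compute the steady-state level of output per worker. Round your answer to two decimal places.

In steady state, investment equals break-even investment: s·k^α = (n + δ)·k.
Rearranging, k^(1−α) = s / (n + δ).
k^0.5 = 0.16 / (0.012 + 0.097) = 0.16 / 0.109 = 1.4679
k* = 1.4679^(1/0.5) ≈ 2.1547
y* = (k*)^α = 2.1547^0.5 ≈ 1.4679

y* = 1.47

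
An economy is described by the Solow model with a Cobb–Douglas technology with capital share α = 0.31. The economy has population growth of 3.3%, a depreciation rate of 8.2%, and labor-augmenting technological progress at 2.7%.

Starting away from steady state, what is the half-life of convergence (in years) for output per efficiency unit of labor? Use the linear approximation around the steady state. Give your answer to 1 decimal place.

Near the steady state the convergence rate is λ = (1 − α)(n + g + δ).
λ = (1 − 0.31) × 0.142 = 0.69 × 0.142 = 0.09798
Half-life = ln 2 / λ = 0.6931 / 0.09798 ≈ 7.07 years

t_½ ≈ 7.1 years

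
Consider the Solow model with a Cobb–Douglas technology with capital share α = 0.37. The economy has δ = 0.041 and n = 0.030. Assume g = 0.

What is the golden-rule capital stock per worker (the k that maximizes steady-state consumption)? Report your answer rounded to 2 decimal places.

The golden rule sets f'(k) = n + δ, i.e. α·k^(α−1) = n + δ.
So k^(1−α) = α / (n + δ) = 0.37 / 0.071 = 5.2113.
k_gold = 5.2113^(1/0.63) ≈ 13.7407

k_gold ≈ 13.74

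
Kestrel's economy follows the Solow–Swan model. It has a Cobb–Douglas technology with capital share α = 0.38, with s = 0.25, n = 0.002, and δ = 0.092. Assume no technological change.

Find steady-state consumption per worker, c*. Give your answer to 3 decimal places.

Steady state requires s·f(k) = (n + δ)·k, i.e. s·k^α = (n + δ)·k.
Dividing both sides by k: k^(1−α) = s / (n + δ).
k^0.62 = 0.25 / (0.002 + 0.092) = 0.25 / 0.094 = 2.6596
k* = 2.6596^(1/0.62) ≈ 4.8438
y* = (k*)^α = 4.8438^0.38 ≈ 1.8213
c* = (1 − s)·y* = (1 − 0.25) × 1.8213 ≈ 1.3660

c* = 1.366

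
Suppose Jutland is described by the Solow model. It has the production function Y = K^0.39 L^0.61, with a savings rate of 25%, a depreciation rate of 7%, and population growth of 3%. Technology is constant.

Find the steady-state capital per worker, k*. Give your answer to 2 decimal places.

k* = 4.49

At the steady state, Δk = 0, so s·k^α = (n + δ)·k.
Rearranging, k^(1−α) = s / (n + δ).
k^0.61 = 0.25 / (0.030 + 0.070) = 0.25 / 0.100 = 2.5000
k* = 2.5000^(1/0.61) ≈ 4.4912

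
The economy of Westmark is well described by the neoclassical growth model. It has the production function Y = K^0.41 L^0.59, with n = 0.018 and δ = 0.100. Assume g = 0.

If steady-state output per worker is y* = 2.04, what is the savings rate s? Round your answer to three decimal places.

In steady state, investment equals break-even investment: s·k^α = (n + δ)·k.
Since y* = [s/(n + δ)]^(α/(1−α)), we have s/(n + δ) = (y*)^((1−α)/α) = 2.04^1.439 = 2.7897.
Therefore s = 2.7897 × (n + δ) = 2.7897 × 0.118 = 0.3292.

s ≈ 0.329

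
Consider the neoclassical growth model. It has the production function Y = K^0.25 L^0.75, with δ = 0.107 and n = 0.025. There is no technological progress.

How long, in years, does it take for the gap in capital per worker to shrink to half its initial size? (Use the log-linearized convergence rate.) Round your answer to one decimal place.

t_½ ≈ 7.0 years

Near the steady state the convergence rate is λ = (1 − α)(n + δ).
λ = (1 − 0.25) × 0.132 = 0.75 × 0.132 = 0.0990
Half-life = ln 2 / λ = 0.6931 / 0.0990 ≈ 7.00 years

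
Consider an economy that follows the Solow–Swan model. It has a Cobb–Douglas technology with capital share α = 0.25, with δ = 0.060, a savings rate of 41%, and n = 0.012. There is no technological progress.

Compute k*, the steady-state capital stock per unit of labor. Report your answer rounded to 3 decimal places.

Steady state requires s·f(k) = (n + δ)·k, i.e. s·k^α = (n + δ)·k.
Dividing both sides by k: k^(1−α) = s / (n + δ).
k^0.75 = 0.41 / (0.012 + 0.060) = 0.41 / 0.072 = 5.6944
k* = 5.6944^(1/0.75) ≈ 10.1687

k* ≈ 10.169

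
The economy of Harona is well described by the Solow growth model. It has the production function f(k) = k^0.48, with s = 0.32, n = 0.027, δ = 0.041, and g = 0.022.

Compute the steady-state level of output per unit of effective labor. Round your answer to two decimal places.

y* = 3.23

At the steady state, Δk = 0, so s·k^α = (n + g + δ)·k.
Dividing both sides by k: k^(1−α) = s / (n + g + δ).
k^0.52 = 0.32 / (0.027 + 0.022 + 0.041) = 0.32 / 0.090 = 3.5556
k* = 3.5556^(1/0.52) ≈ 11.4669
y* = (k*)^α = 11.4669^0.48 ≈ 3.2250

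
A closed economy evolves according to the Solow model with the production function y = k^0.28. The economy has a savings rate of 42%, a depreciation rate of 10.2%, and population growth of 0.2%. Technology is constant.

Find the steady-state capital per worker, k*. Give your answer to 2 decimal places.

At the steady state, Δk = 0, so s·k^α = (n + δ)·k.
Dividing both sides by k: k^(1−α) = s / (n + δ).
k^0.72 = 0.42 / (0.002 + 0.102) = 0.42 / 0.104 = 4.0385
k* = 4.0385^(1/0.72) ≈ 6.9498

k* ≈ 6.95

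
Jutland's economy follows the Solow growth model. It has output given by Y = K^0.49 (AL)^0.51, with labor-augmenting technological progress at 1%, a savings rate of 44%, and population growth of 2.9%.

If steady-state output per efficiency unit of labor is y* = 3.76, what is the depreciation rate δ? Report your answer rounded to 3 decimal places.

δ ≈ 0.072

Steady state requires s·f(k) = (n + g + δ)·k, i.e. s·k^α = (n + g + δ)·k.
Since y* = [s/(n + g + δ)]^(α/(1−α)), we have s/(n + g + δ) = (y*)^((1−α)/α) = 3.76^1.0408 = 3.9688.
Therefore n + g + δ = s / 3.9688 = 0.44 / 3.9688 = 0.1109, so δ = 0.1109 − 0.039 = 0.0719.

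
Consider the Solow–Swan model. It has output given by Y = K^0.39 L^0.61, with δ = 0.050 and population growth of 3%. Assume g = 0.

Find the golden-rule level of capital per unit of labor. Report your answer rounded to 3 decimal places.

The golden rule sets f'(k) = n + δ, i.e. α·k^(α−1) = n + δ.
So k^(1−α) = α / (n + δ) = 0.39 / 0.080 = 4.8750.
k_gold = 4.8750^(1/0.61) ≈ 13.4223

k_gold ≈ 13.422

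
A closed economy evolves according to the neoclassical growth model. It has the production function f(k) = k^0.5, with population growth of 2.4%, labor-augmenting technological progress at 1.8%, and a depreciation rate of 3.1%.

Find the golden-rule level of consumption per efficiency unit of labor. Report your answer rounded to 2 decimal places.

At the golden rule, f'(k) = n + g + δ, so α·k^(α−1) = n + g + δ and k_gold = (α/(n + g + δ))^(1/(1−α)).
k_gold = (0.5/0.073)^(1/0.5) = 6.8493^2 ≈ 46.9129
c_gold = f(k_gold) − (n + g + δ)·k_gold = 6.8493 − 0.073×46.9129 ≈ 3.4247

c_gold ≈ 3.42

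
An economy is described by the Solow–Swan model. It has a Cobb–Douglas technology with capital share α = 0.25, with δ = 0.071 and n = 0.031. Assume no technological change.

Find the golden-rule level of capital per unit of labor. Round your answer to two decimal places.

k_gold ≈ 3.30

The golden rule sets f'(k) = n + δ, i.e. α·k^(α−1) = n + δ.
So k^(1−α) = α / (n + δ) = 0.25 / 0.102 = 2.4510.
k_gold = 2.4510^(1/0.75) ≈ 3.3046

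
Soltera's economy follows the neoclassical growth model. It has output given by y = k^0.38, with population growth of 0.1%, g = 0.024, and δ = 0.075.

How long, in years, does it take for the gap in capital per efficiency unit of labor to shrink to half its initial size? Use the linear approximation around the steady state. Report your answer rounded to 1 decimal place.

Near the steady state the convergence rate is λ = (1 − α)(n + g + δ).
λ = (1 − 0.38) × 0.100 = 0.62 × 0.100 = 0.0620
Half-life = ln 2 / λ = 0.6931 / 0.0620 ≈ 11.18 years

half-life ≈ 11.2 years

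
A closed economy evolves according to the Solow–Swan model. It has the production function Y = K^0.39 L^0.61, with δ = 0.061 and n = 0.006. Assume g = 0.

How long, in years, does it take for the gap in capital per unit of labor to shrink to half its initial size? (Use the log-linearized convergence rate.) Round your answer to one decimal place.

t_½ ≈ 17.0 years

Near the steady state the convergence rate is λ = (1 − α)(n + δ).
λ = (1 − 0.39) × 0.067 = 0.61 × 0.067 = 0.04087
Half-life = ln 2 / λ = 0.6931 / 0.04087 ≈ 16.96 years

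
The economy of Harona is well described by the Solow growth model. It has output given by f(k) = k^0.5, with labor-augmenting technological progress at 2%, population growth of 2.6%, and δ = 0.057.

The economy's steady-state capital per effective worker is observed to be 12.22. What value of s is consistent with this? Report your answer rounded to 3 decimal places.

In steady state, investment equals break-even investment: s·k^α = (n + g + δ)·k.
So s / (n + g + δ) = (k*)^(1−α) = 12.22^0.5 = 3.4957.
Therefore s = 3.4957 × (n + g + δ) = 3.4957 × 0.103 = 0.3601.

s ≈ 0.360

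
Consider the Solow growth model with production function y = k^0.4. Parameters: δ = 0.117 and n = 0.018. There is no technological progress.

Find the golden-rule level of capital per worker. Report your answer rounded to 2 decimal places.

The golden rule sets f'(k) = n + δ, i.e. α·k^(α−1) = n + δ.
So k^(1−α) = α / (n + δ) = 0.4 / 0.135 = 2.9630.
k_gold = 2.9630^(1/0.6) ≈ 6.1125

k_gold ≈ 6.11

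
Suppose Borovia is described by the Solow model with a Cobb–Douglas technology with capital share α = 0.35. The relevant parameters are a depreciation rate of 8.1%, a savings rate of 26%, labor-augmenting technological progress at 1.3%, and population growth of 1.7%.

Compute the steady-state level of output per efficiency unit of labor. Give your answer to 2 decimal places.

y* ≈ 1.58

At the steady state, Δk = 0, so s·k^α = (n + g + δ)·k.
Dividing both sides by k: k^(1−α) = s / (n + g + δ).
k^0.65 = 0.26 / (0.017 + 0.013 + 0.081) = 0.26 / 0.111 = 2.3423
k* = 2.3423^(1/0.65) ≈ 3.7041
y* = (k*)^α = 3.7041^0.35 ≈ 1.5814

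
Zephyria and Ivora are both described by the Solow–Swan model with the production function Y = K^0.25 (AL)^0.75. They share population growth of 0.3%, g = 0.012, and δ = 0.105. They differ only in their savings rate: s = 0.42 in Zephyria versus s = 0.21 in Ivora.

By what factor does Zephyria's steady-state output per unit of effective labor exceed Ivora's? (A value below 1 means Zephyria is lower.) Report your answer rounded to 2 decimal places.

y*_Z / y*_I ≈ 1.26

Steady-state y* = [s/(n + g + δ)]^(α/(1−α)), so the ratio is [ (s_Z/(n + g + δ)_Z) / (s_I/(n + g + δ)_I) ]^0.3333.
s_Z/(n + g + δ)_Z = 0.42/0.120 = 3.5000; s_I/(n + g + δ)_I = 0.21/0.120 = 1.7500.
Ratio = (3.5000/1.7500)^0.3333 = 2.0000^0.3333 ≈ 1.2599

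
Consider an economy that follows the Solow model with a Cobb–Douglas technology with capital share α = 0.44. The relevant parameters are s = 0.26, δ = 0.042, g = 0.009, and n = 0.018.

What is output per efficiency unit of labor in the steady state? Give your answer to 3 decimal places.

y* = 2.836

In steady state, investment equals break-even investment: s·k^α = (n + g + δ)·k.
Dividing both sides by k: k^(1−α) = s / (n + g + δ).
k^0.56 = 0.26 / (0.018 + 0.009 + 0.042) = 0.26 / 0.069 = 3.7681
k* = 3.7681^(1/0.56) ≈ 10.6854
y* = (k*)^α = 10.6854^0.44 ≈ 2.8358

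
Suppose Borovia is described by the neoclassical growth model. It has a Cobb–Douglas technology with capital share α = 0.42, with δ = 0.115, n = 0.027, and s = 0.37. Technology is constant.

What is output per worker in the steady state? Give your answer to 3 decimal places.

At the steady state, Δk = 0, so s·k^α = (n + δ)·k.
Dividing both sides by k: k^(1−α) = s / (n + δ).
k^0.58 = 0.37 / (0.027 + 0.115) = 0.37 / 0.142 = 2.6056
k* = 2.6056^(1/0.58) ≈ 5.2129
y* = (k*)^α = 5.2129^0.42 ≈ 2.0007

y* = 2.001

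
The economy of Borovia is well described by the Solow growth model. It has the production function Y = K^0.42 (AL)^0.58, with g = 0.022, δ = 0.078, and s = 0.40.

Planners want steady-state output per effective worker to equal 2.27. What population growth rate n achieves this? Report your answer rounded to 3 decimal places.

n ≈ 0.029

At the steady state, Δk = 0, so s·k^α = (n + g + δ)·k.
Since y* = [s/(n + g + δ)]^(α/(1−α)), we have s/(n + g + δ) = (y*)^((1−α)/α) = 2.27^1.381 = 3.1022.
Therefore n + g + δ = s / 3.1022 = 0.40 / 3.1022 = 0.1289, so n = 0.1289 − 0.100 = 0.0289.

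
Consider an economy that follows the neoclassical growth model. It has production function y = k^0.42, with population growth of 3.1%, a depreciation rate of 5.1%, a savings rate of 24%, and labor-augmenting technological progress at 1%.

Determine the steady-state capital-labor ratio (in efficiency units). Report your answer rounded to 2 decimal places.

k* ≈ 5.22

In steady state, investment equals break-even investment: s·k^α = (n + g + δ)·k.
Rearranging, k^(1−α) = s / (n + g + δ).
k^0.58 = 0.24 / (0.031 + 0.010 + 0.051) = 0.24 / 0.092 = 2.6087
k* = 2.6087^(1/0.58) ≈ 5.2236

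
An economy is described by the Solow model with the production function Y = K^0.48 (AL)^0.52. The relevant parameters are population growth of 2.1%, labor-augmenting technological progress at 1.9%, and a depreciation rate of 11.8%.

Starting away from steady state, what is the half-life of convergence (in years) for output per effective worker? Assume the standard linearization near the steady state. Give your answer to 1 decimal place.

half-life ≈ 8.4 years

Near the steady state the convergence rate is λ = (1 − α)(n + g + δ).
λ = (1 − 0.48) × 0.158 = 0.52 × 0.158 = 0.08216
Half-life = ln 2 / λ = 0.6931 / 0.08216 ≈ 8.44 years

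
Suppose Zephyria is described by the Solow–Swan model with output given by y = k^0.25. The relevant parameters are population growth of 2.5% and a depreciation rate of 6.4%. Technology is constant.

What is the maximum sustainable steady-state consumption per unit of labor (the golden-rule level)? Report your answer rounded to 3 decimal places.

c_gold ≈ 1.058

At the golden rule, f'(k) = n + δ, so α·k^(α−1) = n + δ and k_gold = (α/(n + δ))^(1/(1−α)).
k_gold = (0.25/0.089)^(1/0.75) = 2.8090^1.3333 ≈ 3.9633
c_gold = f(k_gold) − (n + δ)·k_gold = 1.4110 − 0.089×3.9633 ≈ 1.0583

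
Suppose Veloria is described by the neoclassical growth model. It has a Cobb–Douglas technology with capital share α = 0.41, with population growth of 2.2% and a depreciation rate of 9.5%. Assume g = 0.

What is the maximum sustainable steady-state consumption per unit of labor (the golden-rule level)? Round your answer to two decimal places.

c_gold ≈ 1.41

At the golden rule, f'(k) = n + δ, so α·k^(α−1) = n + δ and k_gold = (α/(n + δ))^(1/(1−α)).
k_gold = (0.41/0.117)^(1/0.59) = 3.5043^1.6949 ≈ 8.3762
c_gold = f(k_gold) − (n + δ)·k_gold = 2.3903 − 0.117×8.3762 ≈ 1.4103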